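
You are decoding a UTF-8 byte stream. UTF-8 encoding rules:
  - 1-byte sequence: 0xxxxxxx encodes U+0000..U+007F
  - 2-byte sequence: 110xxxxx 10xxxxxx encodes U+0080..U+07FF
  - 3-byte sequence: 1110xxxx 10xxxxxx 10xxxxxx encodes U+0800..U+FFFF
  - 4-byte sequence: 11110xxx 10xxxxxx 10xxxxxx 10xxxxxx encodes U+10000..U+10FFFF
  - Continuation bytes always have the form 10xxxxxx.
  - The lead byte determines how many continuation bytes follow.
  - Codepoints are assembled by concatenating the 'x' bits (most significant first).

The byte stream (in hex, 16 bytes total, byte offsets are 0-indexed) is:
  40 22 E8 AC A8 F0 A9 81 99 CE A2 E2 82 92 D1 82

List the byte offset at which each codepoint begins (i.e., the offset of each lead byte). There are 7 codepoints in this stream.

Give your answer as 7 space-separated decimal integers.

Answer: 0 1 2 5 9 11 14

Derivation:
Byte[0]=40: 1-byte ASCII. cp=U+0040
Byte[1]=22: 1-byte ASCII. cp=U+0022
Byte[2]=E8: 3-byte lead, need 2 cont bytes. acc=0x8
Byte[3]=AC: continuation. acc=(acc<<6)|0x2C=0x22C
Byte[4]=A8: continuation. acc=(acc<<6)|0x28=0x8B28
Completed: cp=U+8B28 (starts at byte 2)
Byte[5]=F0: 4-byte lead, need 3 cont bytes. acc=0x0
Byte[6]=A9: continuation. acc=(acc<<6)|0x29=0x29
Byte[7]=81: continuation. acc=(acc<<6)|0x01=0xA41
Byte[8]=99: continuation. acc=(acc<<6)|0x19=0x29059
Completed: cp=U+29059 (starts at byte 5)
Byte[9]=CE: 2-byte lead, need 1 cont bytes. acc=0xE
Byte[10]=A2: continuation. acc=(acc<<6)|0x22=0x3A2
Completed: cp=U+03A2 (starts at byte 9)
Byte[11]=E2: 3-byte lead, need 2 cont bytes. acc=0x2
Byte[12]=82: continuation. acc=(acc<<6)|0x02=0x82
Byte[13]=92: continuation. acc=(acc<<6)|0x12=0x2092
Completed: cp=U+2092 (starts at byte 11)
Byte[14]=D1: 2-byte lead, need 1 cont bytes. acc=0x11
Byte[15]=82: continuation. acc=(acc<<6)|0x02=0x442
Completed: cp=U+0442 (starts at byte 14)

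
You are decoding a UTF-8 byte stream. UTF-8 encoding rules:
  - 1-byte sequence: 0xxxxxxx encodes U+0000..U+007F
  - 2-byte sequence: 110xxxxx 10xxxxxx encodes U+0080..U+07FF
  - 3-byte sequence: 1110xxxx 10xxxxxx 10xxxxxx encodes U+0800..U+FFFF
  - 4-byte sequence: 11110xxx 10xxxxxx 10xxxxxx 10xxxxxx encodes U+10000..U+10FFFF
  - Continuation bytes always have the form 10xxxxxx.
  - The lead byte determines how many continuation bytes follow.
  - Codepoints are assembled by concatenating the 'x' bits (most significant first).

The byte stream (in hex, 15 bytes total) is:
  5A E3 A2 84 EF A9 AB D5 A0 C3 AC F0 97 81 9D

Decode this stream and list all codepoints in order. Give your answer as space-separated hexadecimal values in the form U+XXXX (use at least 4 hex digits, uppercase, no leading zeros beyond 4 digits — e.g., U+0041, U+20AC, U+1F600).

Answer: U+005A U+3884 U+FA6B U+0560 U+00EC U+1705D

Derivation:
Byte[0]=5A: 1-byte ASCII. cp=U+005A
Byte[1]=E3: 3-byte lead, need 2 cont bytes. acc=0x3
Byte[2]=A2: continuation. acc=(acc<<6)|0x22=0xE2
Byte[3]=84: continuation. acc=(acc<<6)|0x04=0x3884
Completed: cp=U+3884 (starts at byte 1)
Byte[4]=EF: 3-byte lead, need 2 cont bytes. acc=0xF
Byte[5]=A9: continuation. acc=(acc<<6)|0x29=0x3E9
Byte[6]=AB: continuation. acc=(acc<<6)|0x2B=0xFA6B
Completed: cp=U+FA6B (starts at byte 4)
Byte[7]=D5: 2-byte lead, need 1 cont bytes. acc=0x15
Byte[8]=A0: continuation. acc=(acc<<6)|0x20=0x560
Completed: cp=U+0560 (starts at byte 7)
Byte[9]=C3: 2-byte lead, need 1 cont bytes. acc=0x3
Byte[10]=AC: continuation. acc=(acc<<6)|0x2C=0xEC
Completed: cp=U+00EC (starts at byte 9)
Byte[11]=F0: 4-byte lead, need 3 cont bytes. acc=0x0
Byte[12]=97: continuation. acc=(acc<<6)|0x17=0x17
Byte[13]=81: continuation. acc=(acc<<6)|0x01=0x5C1
Byte[14]=9D: continuation. acc=(acc<<6)|0x1D=0x1705D
Completed: cp=U+1705D (starts at byte 11)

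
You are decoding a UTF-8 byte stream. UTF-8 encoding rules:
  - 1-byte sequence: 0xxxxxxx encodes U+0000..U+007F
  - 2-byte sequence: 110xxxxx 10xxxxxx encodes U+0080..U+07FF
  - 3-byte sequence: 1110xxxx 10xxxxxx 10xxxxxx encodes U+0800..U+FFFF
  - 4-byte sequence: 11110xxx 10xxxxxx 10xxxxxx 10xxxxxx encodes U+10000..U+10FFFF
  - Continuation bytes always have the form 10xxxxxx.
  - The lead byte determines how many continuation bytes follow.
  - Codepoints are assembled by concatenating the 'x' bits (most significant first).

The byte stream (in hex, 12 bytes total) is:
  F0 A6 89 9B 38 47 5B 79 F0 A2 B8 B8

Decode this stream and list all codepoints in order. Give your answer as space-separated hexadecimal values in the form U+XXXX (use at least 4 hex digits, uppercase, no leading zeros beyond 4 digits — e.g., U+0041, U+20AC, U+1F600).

Byte[0]=F0: 4-byte lead, need 3 cont bytes. acc=0x0
Byte[1]=A6: continuation. acc=(acc<<6)|0x26=0x26
Byte[2]=89: continuation. acc=(acc<<6)|0x09=0x989
Byte[3]=9B: continuation. acc=(acc<<6)|0x1B=0x2625B
Completed: cp=U+2625B (starts at byte 0)
Byte[4]=38: 1-byte ASCII. cp=U+0038
Byte[5]=47: 1-byte ASCII. cp=U+0047
Byte[6]=5B: 1-byte ASCII. cp=U+005B
Byte[7]=79: 1-byte ASCII. cp=U+0079
Byte[8]=F0: 4-byte lead, need 3 cont bytes. acc=0x0
Byte[9]=A2: continuation. acc=(acc<<6)|0x22=0x22
Byte[10]=B8: continuation. acc=(acc<<6)|0x38=0x8B8
Byte[11]=B8: continuation. acc=(acc<<6)|0x38=0x22E38
Completed: cp=U+22E38 (starts at byte 8)

Answer: U+2625B U+0038 U+0047 U+005B U+0079 U+22E38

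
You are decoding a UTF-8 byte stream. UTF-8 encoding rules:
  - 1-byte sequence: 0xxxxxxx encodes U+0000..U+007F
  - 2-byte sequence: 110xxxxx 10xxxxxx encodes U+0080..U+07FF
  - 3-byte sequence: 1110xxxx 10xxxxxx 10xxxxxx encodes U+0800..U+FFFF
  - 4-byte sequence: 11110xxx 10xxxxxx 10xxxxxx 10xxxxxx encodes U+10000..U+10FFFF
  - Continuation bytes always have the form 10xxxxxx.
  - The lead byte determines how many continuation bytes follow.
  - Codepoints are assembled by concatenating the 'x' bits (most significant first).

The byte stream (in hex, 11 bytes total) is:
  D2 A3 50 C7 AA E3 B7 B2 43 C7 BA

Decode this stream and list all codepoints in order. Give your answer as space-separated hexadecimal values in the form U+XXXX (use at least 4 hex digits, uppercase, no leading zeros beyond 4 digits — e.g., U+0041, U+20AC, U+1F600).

Byte[0]=D2: 2-byte lead, need 1 cont bytes. acc=0x12
Byte[1]=A3: continuation. acc=(acc<<6)|0x23=0x4A3
Completed: cp=U+04A3 (starts at byte 0)
Byte[2]=50: 1-byte ASCII. cp=U+0050
Byte[3]=C7: 2-byte lead, need 1 cont bytes. acc=0x7
Byte[4]=AA: continuation. acc=(acc<<6)|0x2A=0x1EA
Completed: cp=U+01EA (starts at byte 3)
Byte[5]=E3: 3-byte lead, need 2 cont bytes. acc=0x3
Byte[6]=B7: continuation. acc=(acc<<6)|0x37=0xF7
Byte[7]=B2: continuation. acc=(acc<<6)|0x32=0x3DF2
Completed: cp=U+3DF2 (starts at byte 5)
Byte[8]=43: 1-byte ASCII. cp=U+0043
Byte[9]=C7: 2-byte lead, need 1 cont bytes. acc=0x7
Byte[10]=BA: continuation. acc=(acc<<6)|0x3A=0x1FA
Completed: cp=U+01FA (starts at byte 9)

Answer: U+04A3 U+0050 U+01EA U+3DF2 U+0043 U+01FA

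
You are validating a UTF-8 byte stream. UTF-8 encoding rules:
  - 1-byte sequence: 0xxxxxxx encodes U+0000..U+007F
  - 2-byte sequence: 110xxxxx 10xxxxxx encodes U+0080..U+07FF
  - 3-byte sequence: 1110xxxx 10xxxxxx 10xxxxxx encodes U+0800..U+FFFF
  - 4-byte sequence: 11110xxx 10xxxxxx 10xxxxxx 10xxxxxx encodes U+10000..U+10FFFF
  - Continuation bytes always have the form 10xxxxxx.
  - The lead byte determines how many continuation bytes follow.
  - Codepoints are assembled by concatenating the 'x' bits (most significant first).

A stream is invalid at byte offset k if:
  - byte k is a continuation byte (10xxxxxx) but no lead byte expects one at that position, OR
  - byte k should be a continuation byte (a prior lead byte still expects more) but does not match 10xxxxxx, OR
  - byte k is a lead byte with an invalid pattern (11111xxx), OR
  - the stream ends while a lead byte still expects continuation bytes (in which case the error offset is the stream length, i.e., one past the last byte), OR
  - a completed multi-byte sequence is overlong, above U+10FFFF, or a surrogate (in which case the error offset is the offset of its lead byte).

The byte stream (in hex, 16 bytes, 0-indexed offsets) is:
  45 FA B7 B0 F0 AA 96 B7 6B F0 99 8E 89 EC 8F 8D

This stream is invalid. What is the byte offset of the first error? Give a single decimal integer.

Answer: 1

Derivation:
Byte[0]=45: 1-byte ASCII. cp=U+0045
Byte[1]=FA: INVALID lead byte (not 0xxx/110x/1110/11110)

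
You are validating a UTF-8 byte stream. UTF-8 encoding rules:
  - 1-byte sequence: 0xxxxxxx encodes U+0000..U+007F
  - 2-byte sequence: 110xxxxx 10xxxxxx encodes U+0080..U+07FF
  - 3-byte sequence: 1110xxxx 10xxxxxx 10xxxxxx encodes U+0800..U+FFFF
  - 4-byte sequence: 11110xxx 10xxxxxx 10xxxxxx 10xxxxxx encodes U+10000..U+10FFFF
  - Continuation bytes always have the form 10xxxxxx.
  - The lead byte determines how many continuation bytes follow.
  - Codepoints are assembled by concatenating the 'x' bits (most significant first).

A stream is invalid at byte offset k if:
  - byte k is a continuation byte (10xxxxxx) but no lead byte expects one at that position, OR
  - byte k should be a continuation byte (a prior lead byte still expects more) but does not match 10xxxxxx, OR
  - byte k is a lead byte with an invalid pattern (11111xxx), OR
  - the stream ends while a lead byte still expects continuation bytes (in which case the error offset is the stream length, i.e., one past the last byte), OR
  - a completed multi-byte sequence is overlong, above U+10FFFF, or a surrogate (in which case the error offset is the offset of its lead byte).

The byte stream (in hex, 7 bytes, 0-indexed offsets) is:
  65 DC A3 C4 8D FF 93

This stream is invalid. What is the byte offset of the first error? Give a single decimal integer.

Byte[0]=65: 1-byte ASCII. cp=U+0065
Byte[1]=DC: 2-byte lead, need 1 cont bytes. acc=0x1C
Byte[2]=A3: continuation. acc=(acc<<6)|0x23=0x723
Completed: cp=U+0723 (starts at byte 1)
Byte[3]=C4: 2-byte lead, need 1 cont bytes. acc=0x4
Byte[4]=8D: continuation. acc=(acc<<6)|0x0D=0x10D
Completed: cp=U+010D (starts at byte 3)
Byte[5]=FF: INVALID lead byte (not 0xxx/110x/1110/11110)

Answer: 5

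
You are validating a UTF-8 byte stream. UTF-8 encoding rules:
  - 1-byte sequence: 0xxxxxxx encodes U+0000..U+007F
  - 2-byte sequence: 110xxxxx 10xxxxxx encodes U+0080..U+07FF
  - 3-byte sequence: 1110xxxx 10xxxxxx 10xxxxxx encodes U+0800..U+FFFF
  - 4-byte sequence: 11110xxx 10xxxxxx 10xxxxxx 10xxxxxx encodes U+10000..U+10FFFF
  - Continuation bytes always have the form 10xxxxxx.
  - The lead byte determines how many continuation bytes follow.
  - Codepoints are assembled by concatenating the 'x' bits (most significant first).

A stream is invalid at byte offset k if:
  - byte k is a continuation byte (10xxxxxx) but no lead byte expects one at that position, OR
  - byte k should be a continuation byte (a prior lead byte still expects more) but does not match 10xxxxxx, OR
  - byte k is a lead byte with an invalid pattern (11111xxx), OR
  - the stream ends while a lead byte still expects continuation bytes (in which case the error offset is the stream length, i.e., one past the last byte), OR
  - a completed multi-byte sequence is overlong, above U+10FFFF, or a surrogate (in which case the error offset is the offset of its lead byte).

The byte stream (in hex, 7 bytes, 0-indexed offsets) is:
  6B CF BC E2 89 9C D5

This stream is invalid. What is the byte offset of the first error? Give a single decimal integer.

Answer: 7

Derivation:
Byte[0]=6B: 1-byte ASCII. cp=U+006B
Byte[1]=CF: 2-byte lead, need 1 cont bytes. acc=0xF
Byte[2]=BC: continuation. acc=(acc<<6)|0x3C=0x3FC
Completed: cp=U+03FC (starts at byte 1)
Byte[3]=E2: 3-byte lead, need 2 cont bytes. acc=0x2
Byte[4]=89: continuation. acc=(acc<<6)|0x09=0x89
Byte[5]=9C: continuation. acc=(acc<<6)|0x1C=0x225C
Completed: cp=U+225C (starts at byte 3)
Byte[6]=D5: 2-byte lead, need 1 cont bytes. acc=0x15
Byte[7]: stream ended, expected continuation. INVALID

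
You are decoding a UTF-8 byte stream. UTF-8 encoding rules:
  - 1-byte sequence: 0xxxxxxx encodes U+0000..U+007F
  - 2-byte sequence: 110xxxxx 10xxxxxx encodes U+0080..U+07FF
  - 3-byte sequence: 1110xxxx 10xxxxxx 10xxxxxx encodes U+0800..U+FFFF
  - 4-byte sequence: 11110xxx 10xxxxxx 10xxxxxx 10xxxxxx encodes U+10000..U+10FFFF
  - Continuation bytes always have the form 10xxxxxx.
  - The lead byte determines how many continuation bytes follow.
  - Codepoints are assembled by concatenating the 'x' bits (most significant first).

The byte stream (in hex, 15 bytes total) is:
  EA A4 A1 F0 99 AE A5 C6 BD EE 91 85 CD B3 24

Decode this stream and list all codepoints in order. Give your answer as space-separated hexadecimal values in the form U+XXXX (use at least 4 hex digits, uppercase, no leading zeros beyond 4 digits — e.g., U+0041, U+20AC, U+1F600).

Byte[0]=EA: 3-byte lead, need 2 cont bytes. acc=0xA
Byte[1]=A4: continuation. acc=(acc<<6)|0x24=0x2A4
Byte[2]=A1: continuation. acc=(acc<<6)|0x21=0xA921
Completed: cp=U+A921 (starts at byte 0)
Byte[3]=F0: 4-byte lead, need 3 cont bytes. acc=0x0
Byte[4]=99: continuation. acc=(acc<<6)|0x19=0x19
Byte[5]=AE: continuation. acc=(acc<<6)|0x2E=0x66E
Byte[6]=A5: continuation. acc=(acc<<6)|0x25=0x19BA5
Completed: cp=U+19BA5 (starts at byte 3)
Byte[7]=C6: 2-byte lead, need 1 cont bytes. acc=0x6
Byte[8]=BD: continuation. acc=(acc<<6)|0x3D=0x1BD
Completed: cp=U+01BD (starts at byte 7)
Byte[9]=EE: 3-byte lead, need 2 cont bytes. acc=0xE
Byte[10]=91: continuation. acc=(acc<<6)|0x11=0x391
Byte[11]=85: continuation. acc=(acc<<6)|0x05=0xE445
Completed: cp=U+E445 (starts at byte 9)
Byte[12]=CD: 2-byte lead, need 1 cont bytes. acc=0xD
Byte[13]=B3: continuation. acc=(acc<<6)|0x33=0x373
Completed: cp=U+0373 (starts at byte 12)
Byte[14]=24: 1-byte ASCII. cp=U+0024

Answer: U+A921 U+19BA5 U+01BD U+E445 U+0373 U+0024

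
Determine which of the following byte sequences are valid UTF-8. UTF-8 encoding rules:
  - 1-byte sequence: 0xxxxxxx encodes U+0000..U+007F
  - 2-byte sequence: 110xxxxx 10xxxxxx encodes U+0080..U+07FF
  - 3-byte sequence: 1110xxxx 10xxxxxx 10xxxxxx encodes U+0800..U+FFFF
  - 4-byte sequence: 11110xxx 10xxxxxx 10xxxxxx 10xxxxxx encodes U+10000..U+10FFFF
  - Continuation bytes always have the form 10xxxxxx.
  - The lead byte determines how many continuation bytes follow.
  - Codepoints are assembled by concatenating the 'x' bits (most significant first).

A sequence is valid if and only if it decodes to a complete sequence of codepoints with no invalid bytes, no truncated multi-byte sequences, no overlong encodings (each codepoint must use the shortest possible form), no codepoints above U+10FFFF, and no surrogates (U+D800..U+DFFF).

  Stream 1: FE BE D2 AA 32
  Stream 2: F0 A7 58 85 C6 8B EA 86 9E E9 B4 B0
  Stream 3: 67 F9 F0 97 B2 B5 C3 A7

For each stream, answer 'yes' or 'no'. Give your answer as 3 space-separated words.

Answer: no no no

Derivation:
Stream 1: error at byte offset 0. INVALID
Stream 2: error at byte offset 2. INVALID
Stream 3: error at byte offset 1. INVALID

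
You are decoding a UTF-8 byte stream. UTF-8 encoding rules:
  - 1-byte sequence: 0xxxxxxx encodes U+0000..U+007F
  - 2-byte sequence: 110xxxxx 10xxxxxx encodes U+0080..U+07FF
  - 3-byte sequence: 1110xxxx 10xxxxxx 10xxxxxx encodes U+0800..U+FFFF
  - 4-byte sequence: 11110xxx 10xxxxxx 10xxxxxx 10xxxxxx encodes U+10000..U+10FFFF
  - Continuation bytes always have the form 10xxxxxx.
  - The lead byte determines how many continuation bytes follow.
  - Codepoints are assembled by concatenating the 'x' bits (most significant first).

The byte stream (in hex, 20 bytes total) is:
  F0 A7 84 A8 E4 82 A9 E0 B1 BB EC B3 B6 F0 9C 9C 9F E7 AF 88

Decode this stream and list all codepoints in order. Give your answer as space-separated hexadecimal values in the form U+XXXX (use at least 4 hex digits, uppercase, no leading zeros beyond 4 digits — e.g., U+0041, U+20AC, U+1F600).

Answer: U+27128 U+40A9 U+0C7B U+CCF6 U+1C71F U+7BC8

Derivation:
Byte[0]=F0: 4-byte lead, need 3 cont bytes. acc=0x0
Byte[1]=A7: continuation. acc=(acc<<6)|0x27=0x27
Byte[2]=84: continuation. acc=(acc<<6)|0x04=0x9C4
Byte[3]=A8: continuation. acc=(acc<<6)|0x28=0x27128
Completed: cp=U+27128 (starts at byte 0)
Byte[4]=E4: 3-byte lead, need 2 cont bytes. acc=0x4
Byte[5]=82: continuation. acc=(acc<<6)|0x02=0x102
Byte[6]=A9: continuation. acc=(acc<<6)|0x29=0x40A9
Completed: cp=U+40A9 (starts at byte 4)
Byte[7]=E0: 3-byte lead, need 2 cont bytes. acc=0x0
Byte[8]=B1: continuation. acc=(acc<<6)|0x31=0x31
Byte[9]=BB: continuation. acc=(acc<<6)|0x3B=0xC7B
Completed: cp=U+0C7B (starts at byte 7)
Byte[10]=EC: 3-byte lead, need 2 cont bytes. acc=0xC
Byte[11]=B3: continuation. acc=(acc<<6)|0x33=0x333
Byte[12]=B6: continuation. acc=(acc<<6)|0x36=0xCCF6
Completed: cp=U+CCF6 (starts at byte 10)
Byte[13]=F0: 4-byte lead, need 3 cont bytes. acc=0x0
Byte[14]=9C: continuation. acc=(acc<<6)|0x1C=0x1C
Byte[15]=9C: continuation. acc=(acc<<6)|0x1C=0x71C
Byte[16]=9F: continuation. acc=(acc<<6)|0x1F=0x1C71F
Completed: cp=U+1C71F (starts at byte 13)
Byte[17]=E7: 3-byte lead, need 2 cont bytes. acc=0x7
Byte[18]=AF: continuation. acc=(acc<<6)|0x2F=0x1EF
Byte[19]=88: continuation. acc=(acc<<6)|0x08=0x7BC8
Completed: cp=U+7BC8 (starts at byte 17)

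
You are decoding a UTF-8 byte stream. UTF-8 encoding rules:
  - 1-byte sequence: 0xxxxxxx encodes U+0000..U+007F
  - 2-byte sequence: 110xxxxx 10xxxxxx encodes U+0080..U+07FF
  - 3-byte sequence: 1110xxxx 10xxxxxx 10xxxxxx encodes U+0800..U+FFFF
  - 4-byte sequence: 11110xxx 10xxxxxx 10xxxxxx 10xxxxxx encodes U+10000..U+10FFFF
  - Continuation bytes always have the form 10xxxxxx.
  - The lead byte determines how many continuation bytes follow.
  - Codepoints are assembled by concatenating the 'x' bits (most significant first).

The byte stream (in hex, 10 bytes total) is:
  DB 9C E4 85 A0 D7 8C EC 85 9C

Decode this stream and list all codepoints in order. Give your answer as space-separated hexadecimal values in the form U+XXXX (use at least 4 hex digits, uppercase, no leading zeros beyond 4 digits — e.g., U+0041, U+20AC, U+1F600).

Answer: U+06DC U+4160 U+05CC U+C15C

Derivation:
Byte[0]=DB: 2-byte lead, need 1 cont bytes. acc=0x1B
Byte[1]=9C: continuation. acc=(acc<<6)|0x1C=0x6DC
Completed: cp=U+06DC (starts at byte 0)
Byte[2]=E4: 3-byte lead, need 2 cont bytes. acc=0x4
Byte[3]=85: continuation. acc=(acc<<6)|0x05=0x105
Byte[4]=A0: continuation. acc=(acc<<6)|0x20=0x4160
Completed: cp=U+4160 (starts at byte 2)
Byte[5]=D7: 2-byte lead, need 1 cont bytes. acc=0x17
Byte[6]=8C: continuation. acc=(acc<<6)|0x0C=0x5CC
Completed: cp=U+05CC (starts at byte 5)
Byte[7]=EC: 3-byte lead, need 2 cont bytes. acc=0xC
Byte[8]=85: continuation. acc=(acc<<6)|0x05=0x305
Byte[9]=9C: continuation. acc=(acc<<6)|0x1C=0xC15C
Completed: cp=U+C15C (starts at byte 7)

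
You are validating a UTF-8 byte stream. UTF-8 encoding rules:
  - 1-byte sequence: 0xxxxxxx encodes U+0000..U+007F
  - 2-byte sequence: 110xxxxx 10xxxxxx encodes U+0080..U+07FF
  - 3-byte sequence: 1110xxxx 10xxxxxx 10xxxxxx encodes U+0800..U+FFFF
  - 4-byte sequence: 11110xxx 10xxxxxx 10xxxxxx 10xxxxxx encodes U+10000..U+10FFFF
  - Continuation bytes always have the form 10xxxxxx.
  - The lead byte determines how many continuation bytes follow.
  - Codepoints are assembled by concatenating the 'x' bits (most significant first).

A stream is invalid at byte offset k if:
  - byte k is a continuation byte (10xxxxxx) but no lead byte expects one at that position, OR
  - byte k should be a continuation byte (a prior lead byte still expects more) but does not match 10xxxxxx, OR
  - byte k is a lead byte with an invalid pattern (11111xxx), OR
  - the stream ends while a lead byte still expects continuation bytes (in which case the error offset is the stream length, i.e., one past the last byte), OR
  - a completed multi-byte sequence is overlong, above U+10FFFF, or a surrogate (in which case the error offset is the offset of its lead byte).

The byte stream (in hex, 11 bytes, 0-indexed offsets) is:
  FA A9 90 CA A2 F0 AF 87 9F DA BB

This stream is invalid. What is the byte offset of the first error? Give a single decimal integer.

Byte[0]=FA: INVALID lead byte (not 0xxx/110x/1110/11110)

Answer: 0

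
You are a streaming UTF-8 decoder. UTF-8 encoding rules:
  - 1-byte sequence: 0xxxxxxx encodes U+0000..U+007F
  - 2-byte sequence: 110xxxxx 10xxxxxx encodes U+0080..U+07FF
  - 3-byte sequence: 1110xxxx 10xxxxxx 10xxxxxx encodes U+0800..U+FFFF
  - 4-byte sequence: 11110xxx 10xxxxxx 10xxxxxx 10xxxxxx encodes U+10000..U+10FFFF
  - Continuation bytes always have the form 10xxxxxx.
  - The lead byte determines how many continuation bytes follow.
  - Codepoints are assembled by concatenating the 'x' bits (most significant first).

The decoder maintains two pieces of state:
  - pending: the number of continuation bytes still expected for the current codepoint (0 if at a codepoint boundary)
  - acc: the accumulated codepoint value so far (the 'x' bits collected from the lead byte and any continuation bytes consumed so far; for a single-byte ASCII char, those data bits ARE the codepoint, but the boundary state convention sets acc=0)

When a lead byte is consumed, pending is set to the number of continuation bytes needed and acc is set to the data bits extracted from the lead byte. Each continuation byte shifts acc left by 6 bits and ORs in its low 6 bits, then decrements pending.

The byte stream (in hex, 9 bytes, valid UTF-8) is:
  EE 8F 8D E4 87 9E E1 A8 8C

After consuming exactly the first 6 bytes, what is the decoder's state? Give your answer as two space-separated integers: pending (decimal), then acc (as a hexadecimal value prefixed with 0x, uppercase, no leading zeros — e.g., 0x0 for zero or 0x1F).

Byte[0]=EE: 3-byte lead. pending=2, acc=0xE
Byte[1]=8F: continuation. acc=(acc<<6)|0x0F=0x38F, pending=1
Byte[2]=8D: continuation. acc=(acc<<6)|0x0D=0xE3CD, pending=0
Byte[3]=E4: 3-byte lead. pending=2, acc=0x4
Byte[4]=87: continuation. acc=(acc<<6)|0x07=0x107, pending=1
Byte[5]=9E: continuation. acc=(acc<<6)|0x1E=0x41DE, pending=0

Answer: 0 0x41DE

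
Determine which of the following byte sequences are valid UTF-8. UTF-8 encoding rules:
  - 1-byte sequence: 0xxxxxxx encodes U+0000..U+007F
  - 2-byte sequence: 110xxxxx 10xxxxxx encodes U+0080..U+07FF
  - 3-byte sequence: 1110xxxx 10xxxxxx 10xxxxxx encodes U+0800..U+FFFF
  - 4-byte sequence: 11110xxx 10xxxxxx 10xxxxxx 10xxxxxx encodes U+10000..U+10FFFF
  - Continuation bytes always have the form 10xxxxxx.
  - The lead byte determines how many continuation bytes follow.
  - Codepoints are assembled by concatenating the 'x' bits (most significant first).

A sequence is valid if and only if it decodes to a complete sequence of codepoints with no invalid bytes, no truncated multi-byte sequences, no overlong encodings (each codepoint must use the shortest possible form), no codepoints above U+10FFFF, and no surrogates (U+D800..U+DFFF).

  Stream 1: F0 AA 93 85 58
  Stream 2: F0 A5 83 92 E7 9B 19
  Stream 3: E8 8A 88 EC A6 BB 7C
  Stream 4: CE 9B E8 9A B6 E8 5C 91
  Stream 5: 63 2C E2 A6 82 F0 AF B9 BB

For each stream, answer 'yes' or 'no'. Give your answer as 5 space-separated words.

Answer: yes no yes no yes

Derivation:
Stream 1: decodes cleanly. VALID
Stream 2: error at byte offset 6. INVALID
Stream 3: decodes cleanly. VALID
Stream 4: error at byte offset 6. INVALID
Stream 5: decodes cleanly. VALID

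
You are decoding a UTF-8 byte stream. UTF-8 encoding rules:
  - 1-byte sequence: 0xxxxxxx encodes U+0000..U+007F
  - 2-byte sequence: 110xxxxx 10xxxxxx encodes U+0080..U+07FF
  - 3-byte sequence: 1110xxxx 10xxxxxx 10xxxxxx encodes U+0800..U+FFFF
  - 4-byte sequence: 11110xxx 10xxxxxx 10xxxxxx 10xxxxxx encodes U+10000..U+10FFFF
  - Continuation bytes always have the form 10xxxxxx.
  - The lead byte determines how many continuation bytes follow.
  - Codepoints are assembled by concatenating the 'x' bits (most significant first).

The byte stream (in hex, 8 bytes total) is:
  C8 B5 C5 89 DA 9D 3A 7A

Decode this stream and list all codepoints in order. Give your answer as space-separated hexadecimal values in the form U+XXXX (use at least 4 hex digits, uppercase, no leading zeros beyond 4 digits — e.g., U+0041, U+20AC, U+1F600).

Answer: U+0235 U+0149 U+069D U+003A U+007A

Derivation:
Byte[0]=C8: 2-byte lead, need 1 cont bytes. acc=0x8
Byte[1]=B5: continuation. acc=(acc<<6)|0x35=0x235
Completed: cp=U+0235 (starts at byte 0)
Byte[2]=C5: 2-byte lead, need 1 cont bytes. acc=0x5
Byte[3]=89: continuation. acc=(acc<<6)|0x09=0x149
Completed: cp=U+0149 (starts at byte 2)
Byte[4]=DA: 2-byte lead, need 1 cont bytes. acc=0x1A
Byte[5]=9D: continuation. acc=(acc<<6)|0x1D=0x69D
Completed: cp=U+069D (starts at byte 4)
Byte[6]=3A: 1-byte ASCII. cp=U+003A
Byte[7]=7A: 1-byte ASCII. cp=U+007A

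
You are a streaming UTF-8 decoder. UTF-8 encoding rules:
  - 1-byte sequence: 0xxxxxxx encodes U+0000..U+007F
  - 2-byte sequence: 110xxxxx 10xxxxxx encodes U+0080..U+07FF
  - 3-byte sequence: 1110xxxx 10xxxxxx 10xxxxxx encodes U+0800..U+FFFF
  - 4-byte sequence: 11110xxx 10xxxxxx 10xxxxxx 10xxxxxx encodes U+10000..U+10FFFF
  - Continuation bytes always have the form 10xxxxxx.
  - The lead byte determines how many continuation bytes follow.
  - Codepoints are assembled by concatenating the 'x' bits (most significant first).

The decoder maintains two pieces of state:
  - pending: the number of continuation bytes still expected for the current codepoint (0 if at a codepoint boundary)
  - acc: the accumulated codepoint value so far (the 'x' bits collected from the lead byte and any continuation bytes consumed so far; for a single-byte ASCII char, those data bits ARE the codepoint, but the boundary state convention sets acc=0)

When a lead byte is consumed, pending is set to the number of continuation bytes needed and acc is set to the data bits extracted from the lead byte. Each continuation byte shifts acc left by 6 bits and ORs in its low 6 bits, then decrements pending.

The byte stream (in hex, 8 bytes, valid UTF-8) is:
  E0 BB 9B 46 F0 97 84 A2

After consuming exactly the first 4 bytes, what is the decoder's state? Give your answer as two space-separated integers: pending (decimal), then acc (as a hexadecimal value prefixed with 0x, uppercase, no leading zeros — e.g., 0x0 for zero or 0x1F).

Byte[0]=E0: 3-byte lead. pending=2, acc=0x0
Byte[1]=BB: continuation. acc=(acc<<6)|0x3B=0x3B, pending=1
Byte[2]=9B: continuation. acc=(acc<<6)|0x1B=0xEDB, pending=0
Byte[3]=46: 1-byte. pending=0, acc=0x0

Answer: 0 0x0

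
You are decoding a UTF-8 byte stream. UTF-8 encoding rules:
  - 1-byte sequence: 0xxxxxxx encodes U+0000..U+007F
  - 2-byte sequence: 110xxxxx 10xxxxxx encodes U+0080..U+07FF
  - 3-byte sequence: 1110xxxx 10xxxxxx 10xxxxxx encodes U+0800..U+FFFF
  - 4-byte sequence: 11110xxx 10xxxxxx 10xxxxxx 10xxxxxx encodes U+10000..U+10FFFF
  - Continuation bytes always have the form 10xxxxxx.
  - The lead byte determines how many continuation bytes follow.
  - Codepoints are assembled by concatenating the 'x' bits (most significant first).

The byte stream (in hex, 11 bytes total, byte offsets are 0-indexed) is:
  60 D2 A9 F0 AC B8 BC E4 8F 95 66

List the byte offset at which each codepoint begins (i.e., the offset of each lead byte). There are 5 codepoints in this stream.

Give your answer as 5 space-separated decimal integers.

Answer: 0 1 3 7 10

Derivation:
Byte[0]=60: 1-byte ASCII. cp=U+0060
Byte[1]=D2: 2-byte lead, need 1 cont bytes. acc=0x12
Byte[2]=A9: continuation. acc=(acc<<6)|0x29=0x4A9
Completed: cp=U+04A9 (starts at byte 1)
Byte[3]=F0: 4-byte lead, need 3 cont bytes. acc=0x0
Byte[4]=AC: continuation. acc=(acc<<6)|0x2C=0x2C
Byte[5]=B8: continuation. acc=(acc<<6)|0x38=0xB38
Byte[6]=BC: continuation. acc=(acc<<6)|0x3C=0x2CE3C
Completed: cp=U+2CE3C (starts at byte 3)
Byte[7]=E4: 3-byte lead, need 2 cont bytes. acc=0x4
Byte[8]=8F: continuation. acc=(acc<<6)|0x0F=0x10F
Byte[9]=95: continuation. acc=(acc<<6)|0x15=0x43D5
Completed: cp=U+43D5 (starts at byte 7)
Byte[10]=66: 1-byte ASCII. cp=U+0066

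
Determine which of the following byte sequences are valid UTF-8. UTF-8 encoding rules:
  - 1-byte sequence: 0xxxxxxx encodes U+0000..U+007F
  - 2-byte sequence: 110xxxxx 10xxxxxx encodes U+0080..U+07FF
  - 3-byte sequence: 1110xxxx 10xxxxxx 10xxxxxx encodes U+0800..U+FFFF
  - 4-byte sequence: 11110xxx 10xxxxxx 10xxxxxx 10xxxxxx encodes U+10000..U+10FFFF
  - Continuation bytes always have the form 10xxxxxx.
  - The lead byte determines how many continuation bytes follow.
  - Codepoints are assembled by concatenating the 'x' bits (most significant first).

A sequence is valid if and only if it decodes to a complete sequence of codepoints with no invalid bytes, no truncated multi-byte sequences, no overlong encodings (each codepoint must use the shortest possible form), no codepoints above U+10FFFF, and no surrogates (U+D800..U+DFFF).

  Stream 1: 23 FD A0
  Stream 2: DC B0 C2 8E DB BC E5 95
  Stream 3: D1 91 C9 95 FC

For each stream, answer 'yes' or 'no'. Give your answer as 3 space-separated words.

Stream 1: error at byte offset 1. INVALID
Stream 2: error at byte offset 8. INVALID
Stream 3: error at byte offset 4. INVALID

Answer: no no no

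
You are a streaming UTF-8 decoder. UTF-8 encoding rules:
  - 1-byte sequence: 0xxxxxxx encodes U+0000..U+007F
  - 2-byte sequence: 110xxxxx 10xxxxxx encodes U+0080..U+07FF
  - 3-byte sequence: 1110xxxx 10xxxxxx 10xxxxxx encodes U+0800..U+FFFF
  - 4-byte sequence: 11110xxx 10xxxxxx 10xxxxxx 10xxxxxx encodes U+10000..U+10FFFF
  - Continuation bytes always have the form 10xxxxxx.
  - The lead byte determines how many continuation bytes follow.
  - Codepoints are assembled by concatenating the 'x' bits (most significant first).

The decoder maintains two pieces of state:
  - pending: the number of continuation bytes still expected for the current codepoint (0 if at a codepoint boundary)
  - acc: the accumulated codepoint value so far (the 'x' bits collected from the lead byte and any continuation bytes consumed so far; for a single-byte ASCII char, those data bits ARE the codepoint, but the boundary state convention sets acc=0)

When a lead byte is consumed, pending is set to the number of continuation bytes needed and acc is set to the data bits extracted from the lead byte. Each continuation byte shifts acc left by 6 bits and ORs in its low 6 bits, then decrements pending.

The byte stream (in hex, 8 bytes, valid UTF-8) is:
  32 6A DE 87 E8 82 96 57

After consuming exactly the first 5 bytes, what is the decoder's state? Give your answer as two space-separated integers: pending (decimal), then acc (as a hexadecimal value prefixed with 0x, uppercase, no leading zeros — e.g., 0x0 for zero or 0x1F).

Answer: 2 0x8

Derivation:
Byte[0]=32: 1-byte. pending=0, acc=0x0
Byte[1]=6A: 1-byte. pending=0, acc=0x0
Byte[2]=DE: 2-byte lead. pending=1, acc=0x1E
Byte[3]=87: continuation. acc=(acc<<6)|0x07=0x787, pending=0
Byte[4]=E8: 3-byte lead. pending=2, acc=0x8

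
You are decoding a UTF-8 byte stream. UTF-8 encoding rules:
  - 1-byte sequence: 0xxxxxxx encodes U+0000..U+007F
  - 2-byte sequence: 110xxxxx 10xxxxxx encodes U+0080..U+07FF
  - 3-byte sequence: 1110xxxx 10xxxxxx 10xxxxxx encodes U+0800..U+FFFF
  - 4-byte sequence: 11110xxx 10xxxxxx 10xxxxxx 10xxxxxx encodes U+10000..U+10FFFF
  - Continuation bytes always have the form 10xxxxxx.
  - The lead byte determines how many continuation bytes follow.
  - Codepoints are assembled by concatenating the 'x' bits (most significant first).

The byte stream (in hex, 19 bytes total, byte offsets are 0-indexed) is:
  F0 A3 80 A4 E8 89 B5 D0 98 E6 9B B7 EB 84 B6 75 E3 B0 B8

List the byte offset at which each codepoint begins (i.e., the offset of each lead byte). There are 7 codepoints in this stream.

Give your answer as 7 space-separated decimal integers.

Byte[0]=F0: 4-byte lead, need 3 cont bytes. acc=0x0
Byte[1]=A3: continuation. acc=(acc<<6)|0x23=0x23
Byte[2]=80: continuation. acc=(acc<<6)|0x00=0x8C0
Byte[3]=A4: continuation. acc=(acc<<6)|0x24=0x23024
Completed: cp=U+23024 (starts at byte 0)
Byte[4]=E8: 3-byte lead, need 2 cont bytes. acc=0x8
Byte[5]=89: continuation. acc=(acc<<6)|0x09=0x209
Byte[6]=B5: continuation. acc=(acc<<6)|0x35=0x8275
Completed: cp=U+8275 (starts at byte 4)
Byte[7]=D0: 2-byte lead, need 1 cont bytes. acc=0x10
Byte[8]=98: continuation. acc=(acc<<6)|0x18=0x418
Completed: cp=U+0418 (starts at byte 7)
Byte[9]=E6: 3-byte lead, need 2 cont bytes. acc=0x6
Byte[10]=9B: continuation. acc=(acc<<6)|0x1B=0x19B
Byte[11]=B7: continuation. acc=(acc<<6)|0x37=0x66F7
Completed: cp=U+66F7 (starts at byte 9)
Byte[12]=EB: 3-byte lead, need 2 cont bytes. acc=0xB
Byte[13]=84: continuation. acc=(acc<<6)|0x04=0x2C4
Byte[14]=B6: continuation. acc=(acc<<6)|0x36=0xB136
Completed: cp=U+B136 (starts at byte 12)
Byte[15]=75: 1-byte ASCII. cp=U+0075
Byte[16]=E3: 3-byte lead, need 2 cont bytes. acc=0x3
Byte[17]=B0: continuation. acc=(acc<<6)|0x30=0xF0
Byte[18]=B8: continuation. acc=(acc<<6)|0x38=0x3C38
Completed: cp=U+3C38 (starts at byte 16)

Answer: 0 4 7 9 12 15 16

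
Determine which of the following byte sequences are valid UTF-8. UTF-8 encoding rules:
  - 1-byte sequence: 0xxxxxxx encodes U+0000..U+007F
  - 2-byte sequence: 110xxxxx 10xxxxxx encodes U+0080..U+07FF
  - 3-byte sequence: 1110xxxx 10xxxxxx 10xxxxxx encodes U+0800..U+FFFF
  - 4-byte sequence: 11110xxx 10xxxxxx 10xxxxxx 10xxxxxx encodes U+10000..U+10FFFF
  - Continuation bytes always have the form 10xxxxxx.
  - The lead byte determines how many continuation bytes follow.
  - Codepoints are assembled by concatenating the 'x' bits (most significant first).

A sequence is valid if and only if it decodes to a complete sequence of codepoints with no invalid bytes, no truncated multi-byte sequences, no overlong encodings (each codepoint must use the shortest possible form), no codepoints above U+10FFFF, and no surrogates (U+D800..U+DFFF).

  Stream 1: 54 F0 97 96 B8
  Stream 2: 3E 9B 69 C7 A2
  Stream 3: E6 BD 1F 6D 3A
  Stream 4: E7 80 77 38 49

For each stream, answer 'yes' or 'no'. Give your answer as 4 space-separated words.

Answer: yes no no no

Derivation:
Stream 1: decodes cleanly. VALID
Stream 2: error at byte offset 1. INVALID
Stream 3: error at byte offset 2. INVALID
Stream 4: error at byte offset 2. INVALID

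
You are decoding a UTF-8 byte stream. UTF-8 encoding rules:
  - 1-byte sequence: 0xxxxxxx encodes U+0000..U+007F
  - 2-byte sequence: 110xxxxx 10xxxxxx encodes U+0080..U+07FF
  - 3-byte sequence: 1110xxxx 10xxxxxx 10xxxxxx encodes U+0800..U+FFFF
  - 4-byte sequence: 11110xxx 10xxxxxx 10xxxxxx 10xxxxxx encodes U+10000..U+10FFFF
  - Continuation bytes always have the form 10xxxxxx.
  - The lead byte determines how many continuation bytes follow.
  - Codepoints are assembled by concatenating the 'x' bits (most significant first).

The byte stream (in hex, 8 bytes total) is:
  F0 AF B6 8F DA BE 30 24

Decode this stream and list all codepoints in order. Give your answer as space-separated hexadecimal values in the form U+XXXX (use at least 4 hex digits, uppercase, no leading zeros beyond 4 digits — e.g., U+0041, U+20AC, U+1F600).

Answer: U+2FD8F U+06BE U+0030 U+0024

Derivation:
Byte[0]=F0: 4-byte lead, need 3 cont bytes. acc=0x0
Byte[1]=AF: continuation. acc=(acc<<6)|0x2F=0x2F
Byte[2]=B6: continuation. acc=(acc<<6)|0x36=0xBF6
Byte[3]=8F: continuation. acc=(acc<<6)|0x0F=0x2FD8F
Completed: cp=U+2FD8F (starts at byte 0)
Byte[4]=DA: 2-byte lead, need 1 cont bytes. acc=0x1A
Byte[5]=BE: continuation. acc=(acc<<6)|0x3E=0x6BE
Completed: cp=U+06BE (starts at byte 4)
Byte[6]=30: 1-byte ASCII. cp=U+0030
Byte[7]=24: 1-byte ASCII. cp=U+0024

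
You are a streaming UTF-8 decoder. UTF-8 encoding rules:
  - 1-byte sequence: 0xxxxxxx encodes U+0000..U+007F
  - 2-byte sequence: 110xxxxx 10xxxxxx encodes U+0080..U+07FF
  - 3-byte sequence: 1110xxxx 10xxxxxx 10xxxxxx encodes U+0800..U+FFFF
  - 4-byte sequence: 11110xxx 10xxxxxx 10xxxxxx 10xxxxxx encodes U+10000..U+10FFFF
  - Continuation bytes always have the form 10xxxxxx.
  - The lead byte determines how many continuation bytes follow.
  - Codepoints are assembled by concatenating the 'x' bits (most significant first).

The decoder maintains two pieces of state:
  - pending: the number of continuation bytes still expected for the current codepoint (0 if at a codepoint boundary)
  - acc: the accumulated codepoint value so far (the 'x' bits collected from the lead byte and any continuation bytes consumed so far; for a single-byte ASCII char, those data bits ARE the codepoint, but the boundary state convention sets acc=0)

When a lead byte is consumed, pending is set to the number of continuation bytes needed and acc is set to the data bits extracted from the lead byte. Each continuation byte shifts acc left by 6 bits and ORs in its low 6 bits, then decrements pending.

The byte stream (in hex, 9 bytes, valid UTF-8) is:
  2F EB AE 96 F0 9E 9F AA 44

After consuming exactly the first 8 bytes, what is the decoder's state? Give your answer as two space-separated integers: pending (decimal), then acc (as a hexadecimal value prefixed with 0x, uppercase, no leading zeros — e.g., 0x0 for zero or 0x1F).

Byte[0]=2F: 1-byte. pending=0, acc=0x0
Byte[1]=EB: 3-byte lead. pending=2, acc=0xB
Byte[2]=AE: continuation. acc=(acc<<6)|0x2E=0x2EE, pending=1
Byte[3]=96: continuation. acc=(acc<<6)|0x16=0xBB96, pending=0
Byte[4]=F0: 4-byte lead. pending=3, acc=0x0
Byte[5]=9E: continuation. acc=(acc<<6)|0x1E=0x1E, pending=2
Byte[6]=9F: continuation. acc=(acc<<6)|0x1F=0x79F, pending=1
Byte[7]=AA: continuation. acc=(acc<<6)|0x2A=0x1E7EA, pending=0

Answer: 0 0x1E7EA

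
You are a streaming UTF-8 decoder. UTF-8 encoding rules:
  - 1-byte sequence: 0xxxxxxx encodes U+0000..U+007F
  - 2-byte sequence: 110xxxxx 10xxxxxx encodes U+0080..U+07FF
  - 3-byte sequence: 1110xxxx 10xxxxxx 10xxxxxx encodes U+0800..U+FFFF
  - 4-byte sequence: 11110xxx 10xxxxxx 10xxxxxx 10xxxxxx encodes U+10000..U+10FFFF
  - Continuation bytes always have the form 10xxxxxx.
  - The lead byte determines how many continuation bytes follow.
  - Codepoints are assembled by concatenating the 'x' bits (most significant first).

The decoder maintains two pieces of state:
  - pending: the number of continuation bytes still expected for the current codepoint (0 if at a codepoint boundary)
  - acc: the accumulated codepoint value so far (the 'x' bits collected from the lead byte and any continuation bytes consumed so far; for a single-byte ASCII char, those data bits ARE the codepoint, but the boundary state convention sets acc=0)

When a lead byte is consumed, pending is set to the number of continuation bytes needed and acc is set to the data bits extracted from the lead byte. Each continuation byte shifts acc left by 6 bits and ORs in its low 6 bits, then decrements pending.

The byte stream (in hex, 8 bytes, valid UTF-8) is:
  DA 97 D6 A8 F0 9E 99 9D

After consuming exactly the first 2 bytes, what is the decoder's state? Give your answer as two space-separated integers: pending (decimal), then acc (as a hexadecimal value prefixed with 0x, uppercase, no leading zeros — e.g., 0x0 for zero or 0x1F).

Byte[0]=DA: 2-byte lead. pending=1, acc=0x1A
Byte[1]=97: continuation. acc=(acc<<6)|0x17=0x697, pending=0

Answer: 0 0x697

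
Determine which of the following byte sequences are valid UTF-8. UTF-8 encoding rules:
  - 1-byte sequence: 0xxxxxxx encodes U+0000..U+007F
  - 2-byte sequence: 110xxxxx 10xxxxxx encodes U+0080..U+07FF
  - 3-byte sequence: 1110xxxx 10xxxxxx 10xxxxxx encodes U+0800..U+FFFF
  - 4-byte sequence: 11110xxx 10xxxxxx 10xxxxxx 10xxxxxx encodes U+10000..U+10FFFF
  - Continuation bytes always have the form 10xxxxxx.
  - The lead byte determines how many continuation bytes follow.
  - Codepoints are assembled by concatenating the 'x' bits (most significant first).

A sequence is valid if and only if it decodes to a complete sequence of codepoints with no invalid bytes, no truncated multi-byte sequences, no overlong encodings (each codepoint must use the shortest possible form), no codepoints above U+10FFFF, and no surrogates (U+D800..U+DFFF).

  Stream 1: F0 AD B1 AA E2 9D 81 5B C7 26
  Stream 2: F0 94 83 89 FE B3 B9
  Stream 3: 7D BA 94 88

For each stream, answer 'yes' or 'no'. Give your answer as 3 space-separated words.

Answer: no no no

Derivation:
Stream 1: error at byte offset 9. INVALID
Stream 2: error at byte offset 4. INVALID
Stream 3: error at byte offset 1. INVALID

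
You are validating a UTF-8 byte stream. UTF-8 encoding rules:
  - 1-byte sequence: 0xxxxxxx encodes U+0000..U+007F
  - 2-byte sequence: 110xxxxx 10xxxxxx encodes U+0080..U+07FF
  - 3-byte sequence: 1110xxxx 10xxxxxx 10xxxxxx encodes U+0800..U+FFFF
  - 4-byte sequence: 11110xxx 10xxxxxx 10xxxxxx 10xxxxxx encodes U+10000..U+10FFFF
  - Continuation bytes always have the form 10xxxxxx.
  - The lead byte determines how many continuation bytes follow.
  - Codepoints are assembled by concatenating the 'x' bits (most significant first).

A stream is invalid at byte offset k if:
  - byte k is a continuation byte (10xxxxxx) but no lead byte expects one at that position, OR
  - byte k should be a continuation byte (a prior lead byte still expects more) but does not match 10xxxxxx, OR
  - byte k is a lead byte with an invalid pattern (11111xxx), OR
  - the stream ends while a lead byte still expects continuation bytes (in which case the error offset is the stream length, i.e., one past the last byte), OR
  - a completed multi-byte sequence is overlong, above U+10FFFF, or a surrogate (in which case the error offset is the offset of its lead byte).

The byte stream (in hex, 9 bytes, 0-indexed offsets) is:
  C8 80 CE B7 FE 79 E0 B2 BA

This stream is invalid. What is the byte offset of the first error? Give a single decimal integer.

Answer: 4

Derivation:
Byte[0]=C8: 2-byte lead, need 1 cont bytes. acc=0x8
Byte[1]=80: continuation. acc=(acc<<6)|0x00=0x200
Completed: cp=U+0200 (starts at byte 0)
Byte[2]=CE: 2-byte lead, need 1 cont bytes. acc=0xE
Byte[3]=B7: continuation. acc=(acc<<6)|0x37=0x3B7
Completed: cp=U+03B7 (starts at byte 2)
Byte[4]=FE: INVALID lead byte (not 0xxx/110x/1110/11110)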